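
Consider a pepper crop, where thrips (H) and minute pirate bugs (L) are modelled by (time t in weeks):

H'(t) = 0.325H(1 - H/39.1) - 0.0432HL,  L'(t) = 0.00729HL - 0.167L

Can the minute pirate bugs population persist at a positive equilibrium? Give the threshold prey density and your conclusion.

The predator equation gives dL/dt > 0 only when H > 0.167/0.00729 = 22.9.
Without the predator, H → K = 39.1. Since 39.1 > 22.9, the predator can invade and persist.

Threshold H = 22.9; K > 22.9, so yes, the predator persists.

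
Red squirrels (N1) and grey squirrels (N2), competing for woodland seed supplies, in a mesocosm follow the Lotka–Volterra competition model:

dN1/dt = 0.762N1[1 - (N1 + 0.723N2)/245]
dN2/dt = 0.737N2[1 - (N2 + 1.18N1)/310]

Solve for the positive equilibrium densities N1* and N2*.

Setting both brackets to zero gives the nullclines N1 + 0.723N2 = 245 and 1.18N1 + N2 = 310.
Substituting N2 = 310 - 1.18N1 into the first: N1(1 - 0.723·1.18) = 245 - 0.723·310.
So N1* = 20.9/0.147 = 142, and then N2* = 310 - 1.18·142 = 142.

N1* ≈ 142, N2* ≈ 142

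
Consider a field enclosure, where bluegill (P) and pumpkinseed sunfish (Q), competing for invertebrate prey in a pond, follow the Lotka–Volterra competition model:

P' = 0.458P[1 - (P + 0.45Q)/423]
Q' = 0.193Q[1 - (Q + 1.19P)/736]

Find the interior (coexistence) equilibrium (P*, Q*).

Setting both brackets to zero gives the nullclines P + 0.45Q = 423 and 1.19P + Q = 736.
Substituting Q = 736 - 1.19P into the first: P(1 - 0.45·1.19) = 423 - 0.45·736.
So P* = 91.8/0.465 = 198, and then Q* = 736 - 1.19·198 = 501.

P* ≈ 198, Q* ≈ 501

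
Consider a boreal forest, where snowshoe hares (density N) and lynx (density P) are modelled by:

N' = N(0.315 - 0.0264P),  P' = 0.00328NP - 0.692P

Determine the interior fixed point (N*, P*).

N* ≈ 211, P* ≈ 11.9

Set dP/dt = 0 with P > 0: 0.00328N - 0.692 = 0, so N* = 0.692/0.00328 = 211.
Set dN/dt = 0 with N > 0: 0.315 - 0.0264P = 0, so P* = 0.315/0.0264 = 11.9.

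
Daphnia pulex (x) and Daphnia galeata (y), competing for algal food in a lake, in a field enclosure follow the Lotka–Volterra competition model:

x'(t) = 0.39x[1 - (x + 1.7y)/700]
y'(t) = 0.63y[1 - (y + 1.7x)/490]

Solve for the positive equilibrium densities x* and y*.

x* ≈ 70.4, y* ≈ 370

Setting both brackets to zero gives the nullclines x + 1.7y = 700 and 1.7x + y = 490.
Substituting y = 490 - 1.7x into the first: x(1 - 1.7·1.7) = 700 - 1.7·490.
So x* = -133/-1.89 = 70.4, and then y* = 490 - 1.7·70.4 = 370.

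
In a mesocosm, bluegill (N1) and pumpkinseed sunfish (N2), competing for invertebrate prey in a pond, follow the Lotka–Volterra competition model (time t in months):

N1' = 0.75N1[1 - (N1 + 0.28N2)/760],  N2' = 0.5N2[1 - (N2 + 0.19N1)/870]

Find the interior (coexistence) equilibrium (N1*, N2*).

N1* ≈ 545, N2* ≈ 766

Setting both brackets to zero gives the nullclines N1 + 0.28N2 = 760 and 0.19N1 + N2 = 870.
Substituting N2 = 870 - 0.19N1 into the first: N1(1 - 0.28·0.19) = 760 - 0.28·870.
So N1* = 516/0.947 = 545, and then N2* = 870 - 0.19·545 = 766.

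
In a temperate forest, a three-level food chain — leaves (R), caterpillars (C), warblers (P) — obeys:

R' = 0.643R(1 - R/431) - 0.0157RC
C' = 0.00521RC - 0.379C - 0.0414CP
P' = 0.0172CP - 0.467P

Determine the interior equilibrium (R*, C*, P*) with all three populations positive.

R* ≈ 145, C* ≈ 27.2, P* ≈ 9.13

From dP/dt = 0: 0.0172C* = 0.467, so C* = 27.2.
From dR/dt = 0: 0.643(1 - R*/431) = 0.0157·27.2, giving R* = 431·(1 - 0.663) = 145.
From dC/dt = 0: 0.00521·145 - 0.379 = 0.0414P*, so P* = 0.378/0.0414 = 9.13.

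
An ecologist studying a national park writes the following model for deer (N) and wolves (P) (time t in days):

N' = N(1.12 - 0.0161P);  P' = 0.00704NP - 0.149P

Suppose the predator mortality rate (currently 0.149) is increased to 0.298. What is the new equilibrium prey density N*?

N* ≈ 42.3

At the interior fixed point, setting dP/dt = 0 with P > 0 fixes N* = (predator death rate)/(NP coefficient) — independent of the other coefficients.
With the change, N* = 0.298/0.00704 = 42.3; it rises from 21.2.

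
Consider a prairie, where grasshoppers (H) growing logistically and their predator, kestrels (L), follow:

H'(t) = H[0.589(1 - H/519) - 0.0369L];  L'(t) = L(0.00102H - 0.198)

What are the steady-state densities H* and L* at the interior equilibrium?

From dL/dt = 0 with L > 0: 0.00102H* = 0.198, so H* = 194.
Substitute into dH/dt = 0: 0.589(1 - 194/519) = 0.0369L*.
The bracket is 0.626, giving L* = 0.369/0.0369 = 9.99.

H* ≈ 194, L* ≈ 9.99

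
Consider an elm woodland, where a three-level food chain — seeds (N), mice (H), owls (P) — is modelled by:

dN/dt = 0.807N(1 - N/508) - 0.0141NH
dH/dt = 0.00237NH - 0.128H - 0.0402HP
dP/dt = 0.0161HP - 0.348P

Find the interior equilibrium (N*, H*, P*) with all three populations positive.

From dP/dt = 0: 0.0161H* = 0.348, so H* = 21.6.
From dN/dt = 0: 0.807(1 - N*/508) = 0.0141·21.6, giving N* = 508·(1 - 0.378) = 316.
From dH/dt = 0: 0.00237·316 - 0.128 = 0.0402P*, so P* = 0.621/0.0402 = 15.5.

N* ≈ 316, H* ≈ 21.6, P* ≈ 15.5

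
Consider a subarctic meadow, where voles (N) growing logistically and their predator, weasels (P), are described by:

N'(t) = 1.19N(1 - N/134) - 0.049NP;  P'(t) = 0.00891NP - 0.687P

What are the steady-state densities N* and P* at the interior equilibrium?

N* ≈ 77.1, P* ≈ 10.3

From dP/dt = 0 with P > 0: 0.00891N* = 0.687, so N* = 77.1.
Substitute into dN/dt = 0: 1.19(1 - 77.1/134) = 0.049P*.
The bracket is 0.425, giving P* = 0.505/0.049 = 10.3.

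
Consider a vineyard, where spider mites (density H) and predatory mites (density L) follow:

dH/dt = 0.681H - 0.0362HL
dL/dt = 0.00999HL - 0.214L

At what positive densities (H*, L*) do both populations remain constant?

Set dL/dt = 0 with L > 0: 0.00999H - 0.214 = 0, so H* = 0.214/0.00999 = 21.4.
Set dH/dt = 0 with H > 0: 0.681 - 0.0362L = 0, so L* = 0.681/0.0362 = 18.8.

H* ≈ 21.4, L* ≈ 18.8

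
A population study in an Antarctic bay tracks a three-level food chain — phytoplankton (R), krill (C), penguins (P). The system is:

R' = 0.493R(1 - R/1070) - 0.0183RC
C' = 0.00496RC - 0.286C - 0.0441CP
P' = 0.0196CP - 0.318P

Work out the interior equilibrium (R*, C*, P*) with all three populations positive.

From dP/dt = 0: 0.0196C* = 0.318, so C* = 16.2.
From dR/dt = 0: 0.493(1 - R*/1070) = 0.0183·16.2, giving R* = 1070·(1 - 0.602) = 426.
From dC/dt = 0: 0.00496·426 - 0.286 = 0.0441P*, so P* = 1.82/0.0441 = 41.4.

R* ≈ 426, C* ≈ 16.2, P* ≈ 41.4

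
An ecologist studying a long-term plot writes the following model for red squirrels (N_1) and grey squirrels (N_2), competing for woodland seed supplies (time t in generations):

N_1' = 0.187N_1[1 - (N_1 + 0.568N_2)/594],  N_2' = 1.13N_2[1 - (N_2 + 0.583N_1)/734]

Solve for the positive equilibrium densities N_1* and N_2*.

Setting both brackets to zero gives the nullclines N_1 + 0.568N_2 = 594 and 0.583N_1 + N_2 = 734.
Substituting N_2 = 734 - 0.583N_1 into the first: N_1(1 - 0.568·0.583) = 594 - 0.568·734.
So N_1* = 177/0.669 = 265, and then N_2* = 734 - 0.583·265 = 580.

N_1* ≈ 265, N_2* ≈ 580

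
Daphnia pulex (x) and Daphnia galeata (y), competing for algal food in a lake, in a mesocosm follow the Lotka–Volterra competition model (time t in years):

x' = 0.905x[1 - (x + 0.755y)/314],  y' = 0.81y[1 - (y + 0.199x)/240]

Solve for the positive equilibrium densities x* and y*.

x* ≈ 156, y* ≈ 209

Setting both brackets to zero gives the nullclines x + 0.755y = 314 and 0.199x + y = 240.
Substituting y = 240 - 0.199x into the first: x(1 - 0.755·0.199) = 314 - 0.755·240.
So x* = 133/0.85 = 156, and then y* = 240 - 0.199·156 = 209.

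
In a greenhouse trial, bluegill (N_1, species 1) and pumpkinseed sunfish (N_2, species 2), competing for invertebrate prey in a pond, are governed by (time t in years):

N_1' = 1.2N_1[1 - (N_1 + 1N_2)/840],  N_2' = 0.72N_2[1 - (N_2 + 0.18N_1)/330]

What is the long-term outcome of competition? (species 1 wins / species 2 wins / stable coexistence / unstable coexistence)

Compare the nullcline intercepts: K1/α12 = 840/1 = 840 > K2 = 330; K2/α21 = 330/0.18 = 1830 > K1 = 840.
Since both inequalities hold, each species can invade when rare, so the interior equilibrium is stable.

stable coexistence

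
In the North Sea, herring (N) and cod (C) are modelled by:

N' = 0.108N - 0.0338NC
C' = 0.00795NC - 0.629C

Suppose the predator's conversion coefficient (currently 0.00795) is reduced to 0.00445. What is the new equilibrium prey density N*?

At the interior fixed point, setting dC/dt = 0 with C > 0 fixes N* = (predator death rate)/(NC coefficient) — independent of the other coefficients.
With the change, N* = 0.629/0.00445 = 141; it rises from 79.1.

N* ≈ 141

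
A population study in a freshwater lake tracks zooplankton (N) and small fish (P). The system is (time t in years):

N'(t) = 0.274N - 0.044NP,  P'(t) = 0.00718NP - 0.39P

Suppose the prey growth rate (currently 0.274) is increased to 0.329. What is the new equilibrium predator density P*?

P* ≈ 7.48

At the interior fixed point, setting dN/dt = 0 with N > 0 fixes P* = (prey growth rate)/(NP coefficient) — independent of the other coefficients.
With the change, P* = 0.329/0.044 = 7.48; it rises from 6.23.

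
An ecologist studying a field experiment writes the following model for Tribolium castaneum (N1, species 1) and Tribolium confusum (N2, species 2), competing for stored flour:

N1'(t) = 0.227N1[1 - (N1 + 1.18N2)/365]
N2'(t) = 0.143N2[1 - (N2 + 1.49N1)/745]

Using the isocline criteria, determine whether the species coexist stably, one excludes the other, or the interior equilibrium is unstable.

species 2 excludes species 1

Compare the nullcline intercepts: K1/α12 = 365/1.18 = 309 < K2 = 745; K2/α21 = 745/1.49 = 500 > K1 = 365.
Since the inequalities point opposite ways, species 2 can invade but species 1 cannot.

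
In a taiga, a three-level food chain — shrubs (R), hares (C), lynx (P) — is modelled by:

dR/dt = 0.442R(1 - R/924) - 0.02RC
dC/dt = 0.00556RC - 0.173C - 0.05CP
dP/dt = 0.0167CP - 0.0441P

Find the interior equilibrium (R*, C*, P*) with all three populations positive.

R* ≈ 814, C* ≈ 2.64, P* ≈ 87

From dP/dt = 0: 0.0167C* = 0.0441, so C* = 2.64.
From dR/dt = 0: 0.442(1 - R*/924) = 0.02·2.64, giving R* = 924·(1 - 0.119) = 814.
From dC/dt = 0: 0.00556·814 - 0.173 = 0.05P*, so P* = 4.35/0.05 = 87.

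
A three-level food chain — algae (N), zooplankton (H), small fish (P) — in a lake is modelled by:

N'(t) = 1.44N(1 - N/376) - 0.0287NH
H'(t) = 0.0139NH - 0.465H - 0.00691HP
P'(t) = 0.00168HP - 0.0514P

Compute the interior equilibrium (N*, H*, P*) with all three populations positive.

From dP/dt = 0: 0.00168H* = 0.0514, so H* = 30.6.
From dN/dt = 0: 1.44(1 - N*/376) = 0.0287·30.6, giving N* = 376·(1 - 0.61) = 147.
From dH/dt = 0: 0.0139·147 - 0.465 = 0.00691P*, so P* = 1.57/0.00691 = 228.

N* ≈ 147, H* ≈ 30.6, P* ≈ 228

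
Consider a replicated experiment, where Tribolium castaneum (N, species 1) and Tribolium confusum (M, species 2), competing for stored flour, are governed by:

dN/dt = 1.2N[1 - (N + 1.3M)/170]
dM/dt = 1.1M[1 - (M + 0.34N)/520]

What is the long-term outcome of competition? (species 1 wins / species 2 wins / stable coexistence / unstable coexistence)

Compare the nullcline intercepts: K1/α12 = 170/1.3 = 131 < K2 = 520; K2/α21 = 520/0.34 = 1530 > K1 = 170.
Since the inequalities point opposite ways, species 2 can invade but species 1 cannot.

species 2 excludes species 1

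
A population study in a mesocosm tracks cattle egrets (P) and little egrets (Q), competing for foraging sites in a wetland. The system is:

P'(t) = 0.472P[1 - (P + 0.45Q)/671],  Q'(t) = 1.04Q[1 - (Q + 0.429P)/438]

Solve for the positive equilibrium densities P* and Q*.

Setting both brackets to zero gives the nullclines P + 0.45Q = 671 and 0.429P + Q = 438.
Substituting Q = 438 - 0.429P into the first: P(1 - 0.45·0.429) = 671 - 0.45·438.
So P* = 474/0.807 = 587, and then Q* = 438 - 0.429·587 = 186.

P* ≈ 587, Q* ≈ 186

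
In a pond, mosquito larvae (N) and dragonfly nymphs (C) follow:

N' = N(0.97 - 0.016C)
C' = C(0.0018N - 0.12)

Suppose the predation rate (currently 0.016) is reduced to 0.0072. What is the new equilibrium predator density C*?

C* ≈ 135

At the interior fixed point, setting dN/dt = 0 with N > 0 fixes C* = (prey growth rate)/(NC coefficient) — independent of the other coefficients.
With the change, C* = 0.97/0.0072 = 135; it rises from 60.6.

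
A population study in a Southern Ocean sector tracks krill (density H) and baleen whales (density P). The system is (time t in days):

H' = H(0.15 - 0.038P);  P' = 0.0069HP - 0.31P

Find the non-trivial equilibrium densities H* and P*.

Set dP/dt = 0 with P > 0: 0.0069H - 0.31 = 0, so H* = 0.31/0.0069 = 44.9.
Set dH/dt = 0 with H > 0: 0.15 - 0.038P = 0, so P* = 0.15/0.038 = 3.95.

H* ≈ 44.9, P* ≈ 3.95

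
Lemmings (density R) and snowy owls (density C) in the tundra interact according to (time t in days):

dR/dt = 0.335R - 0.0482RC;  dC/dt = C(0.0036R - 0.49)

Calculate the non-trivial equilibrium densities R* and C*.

R* ≈ 136, C* ≈ 6.95

Set dC/dt = 0 with C > 0: 0.0036R - 0.49 = 0, so R* = 0.49/0.0036 = 136.
Set dR/dt = 0 with R > 0: 0.335 - 0.0482C = 0, so C* = 0.335/0.0482 = 6.95.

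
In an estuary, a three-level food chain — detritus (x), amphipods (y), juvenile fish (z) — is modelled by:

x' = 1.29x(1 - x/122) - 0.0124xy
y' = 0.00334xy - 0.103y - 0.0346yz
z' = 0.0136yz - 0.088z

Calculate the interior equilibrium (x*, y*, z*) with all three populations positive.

x* ≈ 114, y* ≈ 6.47, z* ≈ 8.07

From dz/dt = 0: 0.0136y* = 0.088, so y* = 6.47.
From dx/dt = 0: 1.29(1 - x*/122) = 0.0124·6.47, giving x* = 122·(1 - 0.0622) = 114.
From dy/dt = 0: 0.00334·114 - 0.103 = 0.0346z*, so z* = 0.279/0.0346 = 8.07.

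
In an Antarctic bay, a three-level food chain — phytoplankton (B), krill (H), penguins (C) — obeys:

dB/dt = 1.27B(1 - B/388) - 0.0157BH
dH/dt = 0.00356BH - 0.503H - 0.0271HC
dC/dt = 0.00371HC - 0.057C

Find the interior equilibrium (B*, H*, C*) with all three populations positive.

From dC/dt = 0: 0.00371H* = 0.057, so H* = 15.4.
From dB/dt = 0: 1.27(1 - B*/388) = 0.0157·15.4, giving B* = 388·(1 - 0.19) = 314.
From dH/dt = 0: 0.00356·314 - 0.503 = 0.0271C*, so C* = 0.616/0.0271 = 22.7.

B* ≈ 314, H* ≈ 15.4, C* ≈ 22.7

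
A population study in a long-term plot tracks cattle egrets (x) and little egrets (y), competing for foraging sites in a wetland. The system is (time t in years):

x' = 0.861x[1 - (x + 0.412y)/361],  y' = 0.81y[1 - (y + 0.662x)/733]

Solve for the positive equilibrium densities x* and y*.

x* ≈ 81.1, y* ≈ 679

Setting both brackets to zero gives the nullclines x + 0.412y = 361 and 0.662x + y = 733.
Substituting y = 733 - 0.662x into the first: x(1 - 0.412·0.662) = 361 - 0.412·733.
So x* = 59/0.727 = 81.1, and then y* = 733 - 0.662·81.1 = 679.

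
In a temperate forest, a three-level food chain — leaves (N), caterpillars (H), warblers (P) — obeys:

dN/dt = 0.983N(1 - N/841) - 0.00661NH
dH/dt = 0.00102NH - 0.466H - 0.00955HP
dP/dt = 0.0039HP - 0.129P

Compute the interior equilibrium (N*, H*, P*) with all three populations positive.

N* ≈ 654, H* ≈ 33.1, P* ≈ 21

From dP/dt = 0: 0.0039H* = 0.129, so H* = 33.1.
From dN/dt = 0: 0.983(1 - N*/841) = 0.00661·33.1, giving N* = 841·(1 - 0.222) = 654.
From dH/dt = 0: 0.00102·654 - 0.466 = 0.00955P*, so P* = 0.201/0.00955 = 21.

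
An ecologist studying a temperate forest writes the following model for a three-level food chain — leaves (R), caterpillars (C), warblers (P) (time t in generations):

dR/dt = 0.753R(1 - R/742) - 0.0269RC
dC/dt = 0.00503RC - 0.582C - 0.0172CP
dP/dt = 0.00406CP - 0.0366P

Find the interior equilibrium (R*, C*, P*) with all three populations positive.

R* ≈ 503, C* ≈ 9.01, P* ≈ 113

From dP/dt = 0: 0.00406C* = 0.0366, so C* = 9.01.
From dR/dt = 0: 0.753(1 - R*/742) = 0.0269·9.01, giving R* = 742·(1 - 0.322) = 503.
From dC/dt = 0: 0.00503·503 - 0.582 = 0.0172P*, so P* = 1.95/0.0172 = 113.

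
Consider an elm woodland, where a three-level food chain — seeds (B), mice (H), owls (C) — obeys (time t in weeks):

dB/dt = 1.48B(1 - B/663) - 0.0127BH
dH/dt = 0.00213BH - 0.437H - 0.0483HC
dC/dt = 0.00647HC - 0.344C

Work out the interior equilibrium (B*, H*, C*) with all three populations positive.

From dC/dt = 0: 0.00647H* = 0.344, so H* = 53.2.
From dB/dt = 0: 1.48(1 - B*/663) = 0.0127·53.2, giving B* = 663·(1 - 0.456) = 361.
From dH/dt = 0: 0.00213·361 - 0.437 = 0.0483C*, so C* = 0.331/0.0483 = 6.85.

B* ≈ 361, H* ≈ 53.2, C* ≈ 6.85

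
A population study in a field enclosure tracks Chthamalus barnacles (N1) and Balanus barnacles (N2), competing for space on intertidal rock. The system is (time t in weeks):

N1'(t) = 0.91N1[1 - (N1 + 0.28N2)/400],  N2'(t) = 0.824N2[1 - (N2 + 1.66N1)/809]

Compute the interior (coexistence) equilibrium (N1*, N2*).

Setting both brackets to zero gives the nullclines N1 + 0.28N2 = 400 and 1.66N1 + N2 = 809.
Substituting N2 = 809 - 1.66N1 into the first: N1(1 - 0.28·1.66) = 400 - 0.28·809.
So N1* = 173/0.535 = 324, and then N2* = 809 - 1.66·324 = 271.

N1* ≈ 324, N2* ≈ 271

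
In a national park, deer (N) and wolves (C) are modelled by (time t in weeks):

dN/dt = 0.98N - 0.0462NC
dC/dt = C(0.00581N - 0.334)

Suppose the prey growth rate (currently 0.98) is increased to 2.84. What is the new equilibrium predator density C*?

C* ≈ 61.5

At the interior fixed point, setting dN/dt = 0 with N > 0 fixes C* = (prey growth rate)/(NC coefficient) — independent of the other coefficients.
With the change, C* = 2.84/0.0462 = 61.5; it rises from 21.2.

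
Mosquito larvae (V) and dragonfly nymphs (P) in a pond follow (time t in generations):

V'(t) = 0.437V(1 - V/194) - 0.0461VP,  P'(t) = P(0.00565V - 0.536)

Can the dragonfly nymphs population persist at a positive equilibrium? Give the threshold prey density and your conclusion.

The predator equation gives dP/dt > 0 only when V > 0.536/0.00565 = 94.9.
Without the predator, V → K = 194. Since 194 > 94.9, the predator can invade and persist.

Threshold V = 94.9; K > 94.9, so yes, the predator persists.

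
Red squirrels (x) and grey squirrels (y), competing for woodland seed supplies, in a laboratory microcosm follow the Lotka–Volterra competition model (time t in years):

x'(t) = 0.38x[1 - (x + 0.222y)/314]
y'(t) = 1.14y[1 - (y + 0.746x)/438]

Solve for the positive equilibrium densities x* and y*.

Setting both brackets to zero gives the nullclines x + 0.222y = 314 and 0.746x + y = 438.
Substituting y = 438 - 0.746x into the first: x(1 - 0.222·0.746) = 314 - 0.222·438.
So x* = 217/0.834 = 260, and then y* = 438 - 0.746·260 = 244.

x* ≈ 260, y* ≈ 244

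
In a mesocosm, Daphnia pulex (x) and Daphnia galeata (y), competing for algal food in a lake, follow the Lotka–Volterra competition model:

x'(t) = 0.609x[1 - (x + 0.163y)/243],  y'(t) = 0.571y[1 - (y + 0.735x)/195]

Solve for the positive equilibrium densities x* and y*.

Setting both brackets to zero gives the nullclines x + 0.163y = 243 and 0.735x + y = 195.
Substituting y = 195 - 0.735x into the first: x(1 - 0.163·0.735) = 243 - 0.163·195.
So x* = 211/0.88 = 240, and then y* = 195 - 0.735·240 = 18.6.

x* ≈ 240, y* ≈ 18.6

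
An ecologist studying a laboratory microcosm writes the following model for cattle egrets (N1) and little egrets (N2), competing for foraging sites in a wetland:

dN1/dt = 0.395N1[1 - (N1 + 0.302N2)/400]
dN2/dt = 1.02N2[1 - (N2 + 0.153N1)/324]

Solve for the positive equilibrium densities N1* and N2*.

N1* ≈ 317, N2* ≈ 276

Setting both brackets to zero gives the nullclines N1 + 0.302N2 = 400 and 0.153N1 + N2 = 324.
Substituting N2 = 324 - 0.153N1 into the first: N1(1 - 0.302·0.153) = 400 - 0.302·324.
So N1* = 302/0.954 = 317, and then N2* = 324 - 0.153·317 = 276.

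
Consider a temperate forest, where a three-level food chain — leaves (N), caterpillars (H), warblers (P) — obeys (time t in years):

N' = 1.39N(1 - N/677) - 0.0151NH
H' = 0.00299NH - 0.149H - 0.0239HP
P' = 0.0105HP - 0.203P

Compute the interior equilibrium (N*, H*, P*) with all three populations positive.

From dP/dt = 0: 0.0105H* = 0.203, so H* = 19.3.
From dN/dt = 0: 1.39(1 - N*/677) = 0.0151·19.3, giving N* = 677·(1 - 0.21) = 535.
From dH/dt = 0: 0.00299·535 - 0.149 = 0.0239P*, so P* = 1.45/0.0239 = 60.7.

N* ≈ 535, H* ≈ 19.3, P* ≈ 60.7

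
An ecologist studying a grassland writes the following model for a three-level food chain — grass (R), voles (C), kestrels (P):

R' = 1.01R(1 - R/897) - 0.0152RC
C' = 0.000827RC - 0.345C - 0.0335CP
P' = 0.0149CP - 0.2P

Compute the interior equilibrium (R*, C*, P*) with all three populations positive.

From dP/dt = 0: 0.0149C* = 0.2, so C* = 13.4.
From dR/dt = 0: 1.01(1 - R*/897) = 0.0152·13.4, giving R* = 897·(1 - 0.202) = 716.
From dC/dt = 0: 0.000827·716 - 0.345 = 0.0335P*, so P* = 0.247/0.0335 = 7.37.

R* ≈ 716, C* ≈ 13.4, P* ≈ 7.37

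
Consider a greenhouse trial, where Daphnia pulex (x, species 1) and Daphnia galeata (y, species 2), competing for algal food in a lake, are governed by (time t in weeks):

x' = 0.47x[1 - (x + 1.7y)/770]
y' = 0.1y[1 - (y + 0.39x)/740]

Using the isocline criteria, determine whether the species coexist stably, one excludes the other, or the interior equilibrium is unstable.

species 2 excludes species 1

Compare the nullcline intercepts: K1/α12 = 770/1.7 = 453 < K2 = 740; K2/α21 = 740/0.39 = 1900 > K1 = 770.
Since the inequalities point opposite ways, species 2 can invade but species 1 cannot.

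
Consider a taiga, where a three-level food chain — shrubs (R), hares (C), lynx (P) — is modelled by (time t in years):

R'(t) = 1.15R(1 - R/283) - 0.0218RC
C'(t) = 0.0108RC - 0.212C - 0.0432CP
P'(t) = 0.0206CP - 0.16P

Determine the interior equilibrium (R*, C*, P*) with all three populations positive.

From dP/dt = 0: 0.0206C* = 0.16, so C* = 7.77.
From dR/dt = 0: 1.15(1 - R*/283) = 0.0218·7.77, giving R* = 283·(1 - 0.147) = 241.
From dC/dt = 0: 0.0108·241 - 0.212 = 0.0432P*, so P* = 2.39/0.0432 = 55.4.

R* ≈ 241, C* ≈ 7.77, P* ≈ 55.4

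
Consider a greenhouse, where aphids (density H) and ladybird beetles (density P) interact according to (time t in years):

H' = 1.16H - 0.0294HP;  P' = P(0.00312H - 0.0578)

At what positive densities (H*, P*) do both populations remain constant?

H* ≈ 18.5, P* ≈ 39.5

Set dP/dt = 0 with P > 0: 0.00312H - 0.0578 = 0, so H* = 0.0578/0.00312 = 18.5.
Set dH/dt = 0 with H > 0: 1.16 - 0.0294P = 0, so P* = 1.16/0.0294 = 39.5.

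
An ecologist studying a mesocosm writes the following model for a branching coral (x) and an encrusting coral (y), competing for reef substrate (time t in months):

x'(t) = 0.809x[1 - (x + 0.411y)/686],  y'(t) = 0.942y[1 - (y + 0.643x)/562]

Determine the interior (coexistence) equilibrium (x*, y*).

x* ≈ 618, y* ≈ 164

Setting both brackets to zero gives the nullclines x + 0.411y = 686 and 0.643x + y = 562.
Substituting y = 562 - 0.643x into the first: x(1 - 0.411·0.643) = 686 - 0.411·562.
So x* = 455/0.736 = 618, and then y* = 562 - 0.643·618 = 164.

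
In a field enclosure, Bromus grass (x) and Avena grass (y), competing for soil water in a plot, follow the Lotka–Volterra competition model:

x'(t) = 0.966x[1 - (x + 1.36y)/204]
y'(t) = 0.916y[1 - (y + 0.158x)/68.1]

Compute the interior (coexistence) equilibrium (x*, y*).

x* ≈ 142, y* ≈ 45.7

Setting both brackets to zero gives the nullclines x + 1.36y = 204 and 0.158x + y = 68.1.
Substituting y = 68.1 - 0.158x into the first: x(1 - 1.36·0.158) = 204 - 1.36·68.1.
So x* = 111/0.785 = 142, and then y* = 68.1 - 0.158·142 = 45.7.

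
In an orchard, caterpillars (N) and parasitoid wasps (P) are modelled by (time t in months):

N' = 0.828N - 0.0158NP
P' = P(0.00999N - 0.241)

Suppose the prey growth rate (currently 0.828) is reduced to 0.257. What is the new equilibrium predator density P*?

P* ≈ 16.3

At the interior fixed point, setting dN/dt = 0 with N > 0 fixes P* = (prey growth rate)/(NP coefficient) — independent of the other coefficients.
With the change, P* = 0.257/0.0158 = 16.3; it falls from 52.4.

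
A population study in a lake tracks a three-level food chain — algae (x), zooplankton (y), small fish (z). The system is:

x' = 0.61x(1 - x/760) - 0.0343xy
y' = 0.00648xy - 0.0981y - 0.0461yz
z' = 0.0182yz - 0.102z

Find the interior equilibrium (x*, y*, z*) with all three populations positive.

x* ≈ 520, y* ≈ 5.6, z* ≈ 71

From dz/dt = 0: 0.0182y* = 0.102, so y* = 5.6.
From dx/dt = 0: 0.61(1 - x*/760) = 0.0343·5.6, giving x* = 760·(1 - 0.315) = 520.
From dy/dt = 0: 0.00648·520 - 0.0981 = 0.0461z*, so z* = 3.27/0.0461 = 71.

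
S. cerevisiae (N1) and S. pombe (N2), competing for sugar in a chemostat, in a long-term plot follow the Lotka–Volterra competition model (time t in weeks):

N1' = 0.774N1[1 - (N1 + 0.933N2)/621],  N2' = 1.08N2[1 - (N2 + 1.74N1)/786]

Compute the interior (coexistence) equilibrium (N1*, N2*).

Setting both brackets to zero gives the nullclines N1 + 0.933N2 = 621 and 1.74N1 + N2 = 786.
Substituting N2 = 786 - 1.74N1 into the first: N1(1 - 0.933·1.74) = 621 - 0.933·786.
So N1* = -112/-0.623 = 180, and then N2* = 786 - 1.74·180 = 472.

N1* ≈ 180, N2* ≈ 472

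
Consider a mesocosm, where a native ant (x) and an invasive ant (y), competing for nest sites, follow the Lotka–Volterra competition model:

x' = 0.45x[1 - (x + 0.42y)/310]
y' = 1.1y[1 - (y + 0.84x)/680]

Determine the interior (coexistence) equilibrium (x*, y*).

x* ≈ 37.7, y* ≈ 648

Setting both brackets to zero gives the nullclines x + 0.42y = 310 and 0.84x + y = 680.
Substituting y = 680 - 0.84x into the first: x(1 - 0.42·0.84) = 310 - 0.42·680.
So x* = 24.4/0.647 = 37.7, and then y* = 680 - 0.84·37.7 = 648.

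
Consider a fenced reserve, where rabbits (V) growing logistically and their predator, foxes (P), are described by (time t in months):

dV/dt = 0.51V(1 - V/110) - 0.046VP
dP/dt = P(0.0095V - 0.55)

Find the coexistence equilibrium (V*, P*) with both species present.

V* ≈ 57.9, P* ≈ 5.25

From dP/dt = 0 with P > 0: 0.0095V* = 0.55, so V* = 57.9.
Substitute into dV/dt = 0: 0.51(1 - 57.9/110) = 0.046P*.
The bracket is 0.474, giving P* = 0.242/0.046 = 5.25.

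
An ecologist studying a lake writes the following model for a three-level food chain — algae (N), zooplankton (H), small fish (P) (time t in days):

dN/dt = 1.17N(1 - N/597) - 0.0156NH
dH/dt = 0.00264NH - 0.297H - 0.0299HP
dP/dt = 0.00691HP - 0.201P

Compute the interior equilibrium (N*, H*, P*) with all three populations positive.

From dP/dt = 0: 0.00691H* = 0.201, so H* = 29.1.
From dN/dt = 0: 1.17(1 - N*/597) = 0.0156·29.1, giving N* = 597·(1 - 0.388) = 365.
From dH/dt = 0: 0.00264·365 - 0.297 = 0.0299P*, so P* = 0.668/0.0299 = 22.3.

N* ≈ 365, H* ≈ 29.1, P* ≈ 22.3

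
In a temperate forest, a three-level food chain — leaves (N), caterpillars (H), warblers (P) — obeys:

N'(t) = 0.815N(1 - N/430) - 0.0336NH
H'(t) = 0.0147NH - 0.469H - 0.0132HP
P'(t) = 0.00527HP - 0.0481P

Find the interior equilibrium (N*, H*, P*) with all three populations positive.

N* ≈ 268, H* ≈ 9.13, P* ≈ 263

From dP/dt = 0: 0.00527H* = 0.0481, so H* = 9.13.
From dN/dt = 0: 0.815(1 - N*/430) = 0.0336·9.13, giving N* = 430·(1 - 0.376) = 268.
From dH/dt = 0: 0.0147·268 - 0.469 = 0.0132P*, so P* = 3.47/0.0132 = 263.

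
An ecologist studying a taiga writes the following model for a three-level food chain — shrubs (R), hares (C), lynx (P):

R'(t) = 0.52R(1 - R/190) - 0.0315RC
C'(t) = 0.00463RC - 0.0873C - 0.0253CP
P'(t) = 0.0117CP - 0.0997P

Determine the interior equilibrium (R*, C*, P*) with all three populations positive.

R* ≈ 91.9, C* ≈ 8.52, P* ≈ 13.4

From dP/dt = 0: 0.0117C* = 0.0997, so C* = 8.52.
From dR/dt = 0: 0.52(1 - R*/190) = 0.0315·8.52, giving R* = 190·(1 - 0.516) = 91.9.
From dC/dt = 0: 0.00463·91.9 - 0.0873 = 0.0253P*, so P* = 0.338/0.0253 = 13.4.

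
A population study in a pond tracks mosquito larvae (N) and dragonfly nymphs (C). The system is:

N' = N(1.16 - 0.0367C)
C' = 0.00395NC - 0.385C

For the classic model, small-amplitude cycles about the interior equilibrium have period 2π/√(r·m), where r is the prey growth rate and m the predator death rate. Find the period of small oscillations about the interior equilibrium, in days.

T ≈ 9.4 days

Here r = 1.16 and m = 0.385, so r·m = 0.447.
ω = √0.447 = 0.668 per day, hence T = 2π/ω ≈ 9.4 days.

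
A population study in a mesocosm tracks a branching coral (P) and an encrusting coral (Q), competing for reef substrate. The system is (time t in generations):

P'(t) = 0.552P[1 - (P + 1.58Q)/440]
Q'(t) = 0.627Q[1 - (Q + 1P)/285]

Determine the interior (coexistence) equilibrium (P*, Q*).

P* ≈ 17.8, Q* ≈ 267

Setting both brackets to zero gives the nullclines P + 1.58Q = 440 and 1P + Q = 285.
Substituting Q = 285 - 1P into the first: P(1 - 1.58·1) = 440 - 1.58·285.
So P* = -10.3/-0.58 = 17.8, and then Q* = 285 - 1·17.8 = 267.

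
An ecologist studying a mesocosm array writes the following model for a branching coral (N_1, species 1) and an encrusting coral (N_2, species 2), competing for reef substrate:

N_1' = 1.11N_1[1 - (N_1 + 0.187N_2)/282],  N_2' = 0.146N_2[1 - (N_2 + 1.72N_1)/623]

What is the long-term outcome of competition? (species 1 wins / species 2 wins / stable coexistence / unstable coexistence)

Compare the nullcline intercepts: K1/α12 = 282/0.187 = 1510 > K2 = 623; K2/α21 = 623/1.72 = 362 > K1 = 282.
Since both inequalities hold, each species can invade when rare, so the interior equilibrium is stable.

stable coexistence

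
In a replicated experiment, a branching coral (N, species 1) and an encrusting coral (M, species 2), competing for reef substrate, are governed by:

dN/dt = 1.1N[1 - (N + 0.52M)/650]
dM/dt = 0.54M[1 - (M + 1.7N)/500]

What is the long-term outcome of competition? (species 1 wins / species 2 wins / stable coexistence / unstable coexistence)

species 1 excludes species 2

Compare the nullcline intercepts: K1/α12 = 650/0.52 = 1250 > K2 = 500; K2/α21 = 500/1.7 = 294 < K1 = 650.
Since the inequalities point opposite ways, species 1 can invade but species 2 cannot.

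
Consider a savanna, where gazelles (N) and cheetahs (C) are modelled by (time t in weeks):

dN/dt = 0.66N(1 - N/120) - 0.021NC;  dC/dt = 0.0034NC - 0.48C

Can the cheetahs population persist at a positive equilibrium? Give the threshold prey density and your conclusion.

The predator equation gives dC/dt > 0 only when N > 0.48/0.0034 = 141.
Without the predator, N → K = 120. Since 120 < 141, the predator cannot invade.

Threshold N = 141; K < 141, so no, the predator goes extinct.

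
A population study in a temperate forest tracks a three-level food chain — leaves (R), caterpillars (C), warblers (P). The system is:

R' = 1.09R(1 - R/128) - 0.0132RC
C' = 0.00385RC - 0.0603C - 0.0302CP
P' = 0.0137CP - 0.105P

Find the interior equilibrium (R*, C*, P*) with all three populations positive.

From dP/dt = 0: 0.0137C* = 0.105, so C* = 7.66.
From dR/dt = 0: 1.09(1 - R*/128) = 0.0132·7.66, giving R* = 128·(1 - 0.0928) = 116.
From dC/dt = 0: 0.00385·116 - 0.0603 = 0.0302P*, so P* = 0.387/0.0302 = 12.8.

R* ≈ 116, C* ≈ 7.66, P* ≈ 12.8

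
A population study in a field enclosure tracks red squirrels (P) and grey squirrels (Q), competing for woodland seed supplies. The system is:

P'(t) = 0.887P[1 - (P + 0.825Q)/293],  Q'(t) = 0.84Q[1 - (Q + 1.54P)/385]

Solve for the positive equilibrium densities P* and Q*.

P* ≈ 91, Q* ≈ 245

Setting both brackets to zero gives the nullclines P + 0.825Q = 293 and 1.54P + Q = 385.
Substituting Q = 385 - 1.54P into the first: P(1 - 0.825·1.54) = 293 - 0.825·385.
So P* = -24.6/-0.27 = 91, and then Q* = 385 - 1.54·91 = 245.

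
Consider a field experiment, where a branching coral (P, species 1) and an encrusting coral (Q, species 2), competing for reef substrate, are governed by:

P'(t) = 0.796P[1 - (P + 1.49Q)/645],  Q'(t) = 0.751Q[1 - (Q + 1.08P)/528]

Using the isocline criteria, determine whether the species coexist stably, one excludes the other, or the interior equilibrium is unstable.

Compare the nullcline intercepts: K1/α12 = 645/1.49 = 433 < K2 = 528; K2/α21 = 528/1.08 = 489 < K1 = 645.
Since both are reversed, neither can invade when rare; the interior point is a saddle.

unstable coexistence (outcome depends on initial conditions)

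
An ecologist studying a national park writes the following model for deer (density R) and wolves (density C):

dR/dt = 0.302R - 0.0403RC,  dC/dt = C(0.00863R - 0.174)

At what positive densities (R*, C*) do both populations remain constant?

Set dC/dt = 0 with C > 0: 0.00863R - 0.174 = 0, so R* = 0.174/0.00863 = 20.2.
Set dR/dt = 0 with R > 0: 0.302 - 0.0403C = 0, so C* = 0.302/0.0403 = 7.49.

R* ≈ 20.2, C* ≈ 7.49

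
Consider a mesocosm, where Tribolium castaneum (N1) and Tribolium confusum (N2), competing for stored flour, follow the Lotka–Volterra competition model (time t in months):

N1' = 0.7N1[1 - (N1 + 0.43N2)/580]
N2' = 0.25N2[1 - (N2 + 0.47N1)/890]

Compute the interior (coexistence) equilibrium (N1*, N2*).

Setting both brackets to zero gives the nullclines N1 + 0.43N2 = 580 and 0.47N1 + N2 = 890.
Substituting N2 = 890 - 0.47N1 into the first: N1(1 - 0.43·0.47) = 580 - 0.43·890.
So N1* = 197/0.798 = 247, and then N2* = 890 - 0.47·247 = 774.

N1* ≈ 247, N2* ≈ 774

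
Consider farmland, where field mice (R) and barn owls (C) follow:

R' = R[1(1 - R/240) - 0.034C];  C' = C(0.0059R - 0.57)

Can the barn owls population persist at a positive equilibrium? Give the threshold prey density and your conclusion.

Threshold R = 96.6; K > 96.6, so yes, the predator persists.

The predator equation gives dC/dt > 0 only when R > 0.57/0.0059 = 96.6.
Without the predator, R → K = 240. Since 240 > 96.6, the predator can invade and persist.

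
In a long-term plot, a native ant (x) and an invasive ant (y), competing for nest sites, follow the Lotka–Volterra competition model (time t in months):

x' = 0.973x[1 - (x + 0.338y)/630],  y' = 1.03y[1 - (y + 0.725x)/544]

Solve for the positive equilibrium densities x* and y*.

x* ≈ 591, y* ≈ 116

Setting both brackets to zero gives the nullclines x + 0.338y = 630 and 0.725x + y = 544.
Substituting y = 544 - 0.725x into the first: x(1 - 0.338·0.725) = 630 - 0.338·544.
So x* = 446/0.755 = 591, and then y* = 544 - 0.725·591 = 116.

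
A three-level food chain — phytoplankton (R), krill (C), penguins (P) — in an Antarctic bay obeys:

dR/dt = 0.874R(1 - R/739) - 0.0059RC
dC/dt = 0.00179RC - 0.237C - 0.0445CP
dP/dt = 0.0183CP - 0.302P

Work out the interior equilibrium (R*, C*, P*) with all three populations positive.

R* ≈ 657, C* ≈ 16.5, P* ≈ 21.1

From dP/dt = 0: 0.0183C* = 0.302, so C* = 16.5.
From dR/dt = 0: 0.874(1 - R*/739) = 0.0059·16.5, giving R* = 739·(1 - 0.111) = 657.
From dC/dt = 0: 0.00179·657 - 0.237 = 0.0445P*, so P* = 0.938/0.0445 = 21.1.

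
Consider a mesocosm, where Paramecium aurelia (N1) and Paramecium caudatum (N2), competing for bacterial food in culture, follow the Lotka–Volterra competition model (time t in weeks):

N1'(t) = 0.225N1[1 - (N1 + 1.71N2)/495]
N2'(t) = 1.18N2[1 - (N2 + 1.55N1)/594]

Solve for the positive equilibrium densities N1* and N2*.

N1* ≈ 316, N2* ≈ 105

Setting both brackets to zero gives the nullclines N1 + 1.71N2 = 495 and 1.55N1 + N2 = 594.
Substituting N2 = 594 - 1.55N1 into the first: N1(1 - 1.71·1.55) = 495 - 1.71·594.
So N1* = -521/-1.65 = 316, and then N2* = 594 - 1.55·316 = 105.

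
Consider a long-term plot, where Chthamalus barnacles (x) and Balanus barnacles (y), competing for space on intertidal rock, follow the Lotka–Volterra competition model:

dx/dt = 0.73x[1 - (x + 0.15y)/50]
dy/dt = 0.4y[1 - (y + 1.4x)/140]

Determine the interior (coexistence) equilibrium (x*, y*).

x* ≈ 36.7, y* ≈ 88.6

Setting both brackets to zero gives the nullclines x + 0.15y = 50 and 1.4x + y = 140.
Substituting y = 140 - 1.4x into the first: x(1 - 0.15·1.4) = 50 - 0.15·140.
So x* = 29/0.79 = 36.7, and then y* = 140 - 1.4·36.7 = 88.6.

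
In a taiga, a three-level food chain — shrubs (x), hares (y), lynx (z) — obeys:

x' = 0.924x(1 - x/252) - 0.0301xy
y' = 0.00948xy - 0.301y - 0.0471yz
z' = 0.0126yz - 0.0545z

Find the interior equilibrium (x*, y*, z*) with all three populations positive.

From dz/dt = 0: 0.0126y* = 0.0545, so y* = 4.33.
From dx/dt = 0: 0.924(1 - x*/252) = 0.0301·4.33, giving x* = 252·(1 - 0.141) = 216.
From dy/dt = 0: 0.00948·216 - 0.301 = 0.0471z*, so z* = 1.75/0.0471 = 37.2.

x* ≈ 216, y* ≈ 4.33, z* ≈ 37.2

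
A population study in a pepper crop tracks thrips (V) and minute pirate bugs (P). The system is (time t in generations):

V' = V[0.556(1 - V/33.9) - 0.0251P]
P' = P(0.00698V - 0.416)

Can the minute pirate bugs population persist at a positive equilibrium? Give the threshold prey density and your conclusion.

The predator equation gives dP/dt > 0 only when V > 0.416/0.00698 = 59.6.
Without the predator, V → K = 33.9. Since 33.9 < 59.6, the predator cannot invade.

Threshold V = 59.6; K < 59.6, so no, the predator goes extinct.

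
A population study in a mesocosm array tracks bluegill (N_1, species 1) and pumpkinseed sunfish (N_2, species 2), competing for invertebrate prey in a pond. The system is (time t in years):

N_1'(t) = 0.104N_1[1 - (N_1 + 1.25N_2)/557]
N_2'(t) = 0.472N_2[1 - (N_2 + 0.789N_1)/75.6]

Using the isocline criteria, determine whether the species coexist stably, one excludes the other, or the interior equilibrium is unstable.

species 1 excludes species 2

Compare the nullcline intercepts: K1/α12 = 557/1.25 = 446 > K2 = 75.6; K2/α21 = 75.6/0.789 = 95.8 < K1 = 557.
Since the inequalities point opposite ways, species 1 can invade but species 2 cannot.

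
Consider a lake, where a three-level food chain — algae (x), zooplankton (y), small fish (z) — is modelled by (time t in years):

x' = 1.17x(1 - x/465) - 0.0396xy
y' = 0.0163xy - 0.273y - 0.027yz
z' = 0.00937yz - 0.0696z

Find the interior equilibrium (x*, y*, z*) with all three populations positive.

From dz/dt = 0: 0.00937y* = 0.0696, so y* = 7.43.
From dx/dt = 0: 1.17(1 - x*/465) = 0.0396·7.43, giving x* = 465·(1 - 0.251) = 348.
From dy/dt = 0: 0.0163·348 - 0.273 = 0.027z*, so z* = 5.4/0.027 = 200.

x* ≈ 348, y* ≈ 7.43, z* ≈ 200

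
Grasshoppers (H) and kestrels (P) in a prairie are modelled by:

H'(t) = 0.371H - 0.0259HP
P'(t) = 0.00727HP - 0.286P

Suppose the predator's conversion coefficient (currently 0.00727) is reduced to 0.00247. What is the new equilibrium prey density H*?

At the interior fixed point, setting dP/dt = 0 with P > 0 fixes H* = (predator death rate)/(HP coefficient) — independent of the other coefficients.
With the change, H* = 0.286/0.00247 = 116; it rises from 39.3.

H* ≈ 116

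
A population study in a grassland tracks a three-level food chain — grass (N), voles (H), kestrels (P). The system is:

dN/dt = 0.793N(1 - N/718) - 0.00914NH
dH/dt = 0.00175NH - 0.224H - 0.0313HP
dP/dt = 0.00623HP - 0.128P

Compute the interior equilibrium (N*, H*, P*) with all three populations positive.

N* ≈ 548, H* ≈ 20.5, P* ≈ 23.5

From dP/dt = 0: 0.00623H* = 0.128, so H* = 20.5.
From dN/dt = 0: 0.793(1 - N*/718) = 0.00914·20.5, giving N* = 718·(1 - 0.237) = 548.
From dH/dt = 0: 0.00175·548 - 0.224 = 0.0313P*, so P* = 0.735/0.0313 = 23.5.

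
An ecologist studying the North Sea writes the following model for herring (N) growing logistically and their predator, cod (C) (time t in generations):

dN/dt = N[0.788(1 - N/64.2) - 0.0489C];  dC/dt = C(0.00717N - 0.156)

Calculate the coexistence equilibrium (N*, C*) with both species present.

N* ≈ 21.8, C* ≈ 10.7

From dC/dt = 0 with C > 0: 0.00717N* = 0.156, so N* = 21.8.
Substitute into dN/dt = 0: 0.788(1 - 21.8/64.2) = 0.0489C*.
The bracket is 0.661, giving C* = 0.521/0.0489 = 10.7.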